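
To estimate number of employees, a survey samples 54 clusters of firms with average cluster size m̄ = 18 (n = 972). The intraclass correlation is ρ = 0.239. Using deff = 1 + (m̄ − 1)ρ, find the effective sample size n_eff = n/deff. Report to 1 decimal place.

deff = 1 + (18 − 1)·0.239 = 1 + 4.063 = 5.063.
n_eff = 972 / 5.063 = 192.0.

192.0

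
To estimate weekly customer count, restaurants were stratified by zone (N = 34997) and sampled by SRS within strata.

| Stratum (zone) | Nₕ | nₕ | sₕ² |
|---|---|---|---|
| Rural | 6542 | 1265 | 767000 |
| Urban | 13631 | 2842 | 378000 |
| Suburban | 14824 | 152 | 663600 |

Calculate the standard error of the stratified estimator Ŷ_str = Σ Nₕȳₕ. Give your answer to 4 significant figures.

Var(Ŷ_str) = Σₕ Nₕ²(1 − fₕ)sₕ²/nₕ.
Rural: 6542²·(1 − 1265/6542)·767000/1265 = 2.0931602 × 10^10.
Urban: 13631²·(1 − 2842/13631)·378000/2842 = 1.9560351 × 10^10.
Suburban: 14824²·(1 − 152/14824)·663600/152 = 9.4954929 × 10^11.
Sum = 9.9004124 × 10^11.
SE = √(9.9004124 × 10^11) = 995000.

995000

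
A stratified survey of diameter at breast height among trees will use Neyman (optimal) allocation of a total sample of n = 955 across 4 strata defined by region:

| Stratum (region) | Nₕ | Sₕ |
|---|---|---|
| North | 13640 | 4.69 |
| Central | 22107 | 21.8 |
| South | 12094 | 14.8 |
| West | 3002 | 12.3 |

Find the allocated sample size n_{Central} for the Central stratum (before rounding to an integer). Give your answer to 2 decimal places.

Neyman allocation: nₕ = n·NₕSₕ / Σⱼ NⱼSⱼ.
Σ NⱼSⱼ = 13640·4.69 + 22107·21.8 + 12094·14.8 + 3002·12.3 = 761820.
n_{Central} = 955·22107·21.8 / 761820 = 604.14.

604.14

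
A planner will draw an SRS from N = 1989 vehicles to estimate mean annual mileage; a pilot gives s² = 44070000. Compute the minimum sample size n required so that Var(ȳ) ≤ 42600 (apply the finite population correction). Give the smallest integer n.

Without fpc, n₀ = s²/D = 44070000/42600 = 1034.5070.
With fpc, (1 − n/N)·s²/n ≤ D requires n ≥ n₀/(1 + n₀/N) = 1034.5070/(1 + 1034.5070/1989) = 680.5456.
Rounding up, n = 681.

681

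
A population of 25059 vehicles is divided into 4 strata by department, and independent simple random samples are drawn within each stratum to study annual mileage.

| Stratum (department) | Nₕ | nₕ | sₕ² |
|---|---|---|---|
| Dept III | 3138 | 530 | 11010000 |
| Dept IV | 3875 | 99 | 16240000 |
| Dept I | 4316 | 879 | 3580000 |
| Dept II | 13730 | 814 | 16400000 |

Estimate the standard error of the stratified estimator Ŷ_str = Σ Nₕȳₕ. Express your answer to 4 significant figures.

2.491 × 10^6

Var(Ŷ_str) = Σₕ Nₕ²(1 − fₕ)sₕ²/nₕ.
Dept III: 3138²·(1 − 530/3138)·11010000/530 = 1.7000902 × 10^11.
Dept IV: 3875²·(1 − 99/3875)·16240000/99 = 2.4002392 × 10^12.
Dept I: 4316²·(1 − 879/4316)·3580000/879 = 6.0416438 × 10^10.
Dept II: 13730²·(1 − 814/13730)·16400000/814 = 3.5728766 × 10^12.
Sum = 6.2035413 × 10^12.
SE = √(6.2035413 × 10^12) = 2.491 × 10^6.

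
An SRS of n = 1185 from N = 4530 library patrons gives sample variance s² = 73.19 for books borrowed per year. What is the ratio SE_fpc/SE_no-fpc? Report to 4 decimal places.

0.8593

f = n/N = 1185/4530 = 0.26158940.
SE_no-fpc = √(s²/n) = 0.24852306; SE_fpc = √((1−f)s²/n) = 0.21355791.
Ratio = √(1−f) = 0.85930821.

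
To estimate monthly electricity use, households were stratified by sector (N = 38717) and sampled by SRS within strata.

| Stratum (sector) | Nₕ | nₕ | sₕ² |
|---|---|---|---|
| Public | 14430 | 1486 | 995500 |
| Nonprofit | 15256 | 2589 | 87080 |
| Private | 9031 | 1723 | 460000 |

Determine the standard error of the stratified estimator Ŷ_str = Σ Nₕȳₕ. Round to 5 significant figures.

386330

Var(Ŷ_str) = Σₕ Nₕ²(1 − fₕ)sₕ²/nₕ.
Public: 14430²·(1 − 1486/14430)·995500/1486 = 1.251288 × 10^11.
Nonprofit: 15256²·(1 − 2589/15256)·87080/2589 = 6.4998124 × 10^9.
Private: 9031²·(1 − 1723/9031)·460000/1723 = 1.7620042 × 10^10.
Sum = 1.4924865 × 10^11.
SE = √(1.4924865 × 10^11) = 386330.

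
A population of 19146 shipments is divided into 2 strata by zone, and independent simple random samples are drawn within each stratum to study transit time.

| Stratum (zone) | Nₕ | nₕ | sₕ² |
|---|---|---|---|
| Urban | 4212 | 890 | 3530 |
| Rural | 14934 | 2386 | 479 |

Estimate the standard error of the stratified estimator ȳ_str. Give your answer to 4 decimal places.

0.5040

Var(ȳ_str) = Σₕ Wₕ²(1 − fₕ)sₕ²/nₕ with Wₕ = Nₕ/N, N = 19146.
Urban: Wₕ = 0.21999373; term = 0.21999373²·(1 − 0.21130104)·3530/890 = 0.15139676.
Rural: Wₕ = 0.78000627; term = 0.78000627²·(1 − 0.15976965)·479/2386 = 0.10262652.
Sum = 0.25402328.
SE = √(0.25402328) = 0.5040.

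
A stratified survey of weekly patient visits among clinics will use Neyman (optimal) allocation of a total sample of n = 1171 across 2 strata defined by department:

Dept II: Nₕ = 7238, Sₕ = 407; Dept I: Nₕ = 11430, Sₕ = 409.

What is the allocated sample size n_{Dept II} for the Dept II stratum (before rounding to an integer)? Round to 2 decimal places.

452.66

Neyman allocation: nₕ = n·NₕSₕ / Σⱼ NⱼSⱼ.
Σ NⱼSⱼ = 7238·407 + 11430·409 = 7.620736 × 10^6.
n_{Dept II} = 1171·7238·407 / (7.620736 × 10^6) = 452.66.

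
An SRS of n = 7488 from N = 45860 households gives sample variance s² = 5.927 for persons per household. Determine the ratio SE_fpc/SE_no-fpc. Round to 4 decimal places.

0.9147

f = n/N = 7488/45860 = 0.16327955.
SE_no-fpc = √(s²/n) = 0.028134198; SE_fpc = √((1−f)s²/n) = 0.025735034.
Ratio = √(1−f) = 0.91472425.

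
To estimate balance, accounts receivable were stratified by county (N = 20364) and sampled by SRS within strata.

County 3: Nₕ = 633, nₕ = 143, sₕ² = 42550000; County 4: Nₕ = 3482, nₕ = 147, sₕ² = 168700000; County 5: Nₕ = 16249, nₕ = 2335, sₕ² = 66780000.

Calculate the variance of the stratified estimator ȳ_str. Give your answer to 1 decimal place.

47951.2

Var(ȳ_str) = Σₕ Wₕ²(1 − fₕ)sₕ²/nₕ with Wₕ = Nₕ/N, N = 20364.
County 3: Wₕ = 0.03108427; term = 0.03108427²·(1 − 0.22590837)·42550000/143 = 222.55489.
County 4: Wₕ = 0.17098802; term = 0.17098802²·(1 − 0.04221712)·168700000/147 = 32136.322.
County 5: Wₕ = 0.79792772; term = 0.79792772²·(1 − 0.14370115)·66780000/2335 = 15592.365.
Sum = 47951.242.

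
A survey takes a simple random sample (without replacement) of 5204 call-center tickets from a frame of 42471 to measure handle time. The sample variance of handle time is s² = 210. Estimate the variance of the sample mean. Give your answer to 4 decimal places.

Under SRS without replacement, Var(ȳ) = (1 − f)·s²/n with f = n/N = 5204/42471 = 0.12253067.
Var(ȳ) = (1 − 0.12253067)·210/5204 = 0.87746933·0.040353574 = 0.035409024.

0.0354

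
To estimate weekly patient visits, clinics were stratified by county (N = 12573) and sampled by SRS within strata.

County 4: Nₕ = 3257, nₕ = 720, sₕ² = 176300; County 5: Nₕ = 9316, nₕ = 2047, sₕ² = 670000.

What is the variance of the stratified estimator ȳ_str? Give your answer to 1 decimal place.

Var(ȳ_str) = Σₕ Wₕ²(1 − fₕ)sₕ²/nₕ with Wₕ = Nₕ/N, N = 12573.
County 4: Wₕ = 0.25904716; term = 0.25904716²·(1 − 0.22106233)·176300/720 = 12.799123.
County 5: Wₕ = 0.74095284; term = 0.74095284²·(1 − 0.21972950)·670000/2047 = 140.21138.
Sum = 153.0105.

153.0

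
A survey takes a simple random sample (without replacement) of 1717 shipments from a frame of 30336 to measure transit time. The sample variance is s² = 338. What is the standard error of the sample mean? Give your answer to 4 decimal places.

0.4309

Under SRS without replacement, Var(ȳ) = (1 − f)·s²/n with f = n/N = 1717/30336 = 0.05659942.
Var(ȳ) = (1 − 0.05659942)·338/1717 = 0.94340058·0.19685498 = 0.1857131.
SE(ȳ) = √(0.1857131) = 0.4309.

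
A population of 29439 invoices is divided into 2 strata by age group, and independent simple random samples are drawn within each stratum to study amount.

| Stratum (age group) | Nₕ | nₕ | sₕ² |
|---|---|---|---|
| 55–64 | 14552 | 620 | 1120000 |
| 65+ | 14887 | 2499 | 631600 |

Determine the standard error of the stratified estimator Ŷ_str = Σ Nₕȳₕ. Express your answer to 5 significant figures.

Var(Ŷ_str) = Σₕ Nₕ²(1 − fₕ)sₕ²/nₕ.
55–64: 14552²·(1 − 620/14552)·1120000/620 = 3.6623723 × 10^11.
65+: 14887²·(1 − 2499/14887)·631600/2499 = 4.6610552 × 10^10.
Sum = 4.1284778 × 10^11.
SE = √(4.1284778 × 10^11) = 642530.

642530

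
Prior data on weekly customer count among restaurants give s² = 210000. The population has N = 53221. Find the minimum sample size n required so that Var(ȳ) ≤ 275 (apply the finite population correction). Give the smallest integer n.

753

Without fpc, n₀ = s²/D = 210000/275 = 763.6364.
With fpc, (1 − n/N)·s²/n ≤ D requires n ≥ n₀/(1 + n₀/N) = 763.6364/(1 + 763.6364/53221) = 752.8344.
Rounding up, n = 753.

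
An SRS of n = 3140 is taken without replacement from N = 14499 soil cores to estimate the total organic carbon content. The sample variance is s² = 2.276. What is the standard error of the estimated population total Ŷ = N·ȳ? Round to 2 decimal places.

Var(Ŷ) = N²·Var(ȳ) = N²·(1 − n/N)·s²/n.
f = 3140/14499 = 0.21656666; Var(ȳ) = 0.78343334·2.276/3140 = 5.6786442 × 10^-4.
Var(Ŷ) = 14499² · (5.6786442 × 10^-4) = 119377.03.
SE(Ŷ) = √(119377.03) = 345.51.

345.51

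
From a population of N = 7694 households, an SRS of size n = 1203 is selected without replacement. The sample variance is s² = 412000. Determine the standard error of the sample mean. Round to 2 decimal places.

Under SRS without replacement, Var(ȳ) = (1 − f)·s²/n with f = n/N = 1203/7694 = 0.15635560.
Var(ȳ) = (1 − 0.15635560)·412000/1203 = 0.84364440·342.47714 = 288.92892.
SE(ȳ) = √(288.92892) = 17.00.

17.00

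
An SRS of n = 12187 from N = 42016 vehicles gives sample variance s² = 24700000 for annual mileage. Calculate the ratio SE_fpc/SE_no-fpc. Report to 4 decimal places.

f = n/N = 12187/42016 = 0.29005617.
SE_no-fpc = √(s²/n) = 45.019438; SE_fpc = √((1−f)s²/n) = 37.932552.
Ratio = √(1−f) = 0.84258165.

0.8426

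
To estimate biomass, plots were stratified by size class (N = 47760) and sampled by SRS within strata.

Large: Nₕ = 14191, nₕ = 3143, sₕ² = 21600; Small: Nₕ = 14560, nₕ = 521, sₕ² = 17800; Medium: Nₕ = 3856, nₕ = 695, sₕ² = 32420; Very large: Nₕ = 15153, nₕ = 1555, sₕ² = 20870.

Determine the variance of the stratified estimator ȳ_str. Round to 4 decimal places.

Var(ȳ_str) = Σₕ Wₕ²(1 − fₕ)sₕ²/nₕ with Wₕ = Nₕ/N, N = 47760.
Large: Wₕ = 0.29713149; term = 0.29713149²·(1 − 0.22147840)·21600/3143 = 0.47236466.
Small: Wₕ = 0.30485762; term = 0.30485762²·(1 − 0.03578297)·17800/521 = 3.0616193.
Medium: Wₕ = 0.08073702; term = 0.08073702²·(1 − 0.18023859)·32420/695 = 0.24926488.
Very large: Wₕ = 0.31727387; term = 0.31727387²·(1 − 0.10261994)·20870/1555 = 1.2123753.
Sum = 4.9956241.

4.9956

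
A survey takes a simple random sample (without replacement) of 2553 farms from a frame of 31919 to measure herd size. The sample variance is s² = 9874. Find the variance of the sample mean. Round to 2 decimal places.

Under SRS without replacement, Var(ȳ) = (1 − f)·s²/n with f = n/N = 2553/31919 = 0.07998371.
Var(ȳ) = (1 − 0.07998371)·9874/2553 = 0.92001629·3.8676067 = 3.5582612.

3.56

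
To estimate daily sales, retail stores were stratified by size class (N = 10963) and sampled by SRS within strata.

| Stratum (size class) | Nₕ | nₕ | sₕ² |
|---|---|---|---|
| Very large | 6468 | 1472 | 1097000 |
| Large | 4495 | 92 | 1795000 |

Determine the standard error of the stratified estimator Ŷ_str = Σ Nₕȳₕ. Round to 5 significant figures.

640490

Var(Ŷ_str) = Σₕ Nₕ²(1 − fₕ)sₕ²/nₕ.
Very large: 6468²·(1 − 1472/6468)·1097000/1472 = 2.4081928 × 10^10.
Large: 4495²·(1 − 92/4495)·1795000/92 = 3.8614908 × 10^11.
Sum = 4.1023101 × 10^11.
SE = √(4.1023101 × 10^11) = 640490.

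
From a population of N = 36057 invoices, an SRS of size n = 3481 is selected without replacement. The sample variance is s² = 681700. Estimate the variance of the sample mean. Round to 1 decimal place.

176.9

Under SRS without replacement, Var(ȳ) = (1 − f)·s²/n with f = n/N = 3481/36057 = 0.09654159.
Var(ȳ) = (1 − 0.09654159)·681700/3481 = 0.90345841·195.83453 = 176.92835.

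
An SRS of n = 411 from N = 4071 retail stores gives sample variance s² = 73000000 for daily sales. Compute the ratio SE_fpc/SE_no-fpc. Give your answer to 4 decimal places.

f = n/N = 411/4071 = 0.10095800.
SE_no-fpc = √(s²/n) = 421.44462; SE_fpc = √((1−f)s²/n) = 399.60463.
Ratio = √(1−f) = 0.94817826.

0.9482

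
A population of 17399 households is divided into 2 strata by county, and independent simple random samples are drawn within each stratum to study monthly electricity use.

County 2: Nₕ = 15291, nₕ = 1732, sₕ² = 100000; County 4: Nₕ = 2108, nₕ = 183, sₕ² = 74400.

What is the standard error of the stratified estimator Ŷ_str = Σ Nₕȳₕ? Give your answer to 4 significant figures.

116700

Var(Ŷ_str) = Σₕ Nₕ²(1 − fₕ)sₕ²/nₕ.
County 2: 15291²·(1 − 1732/15291)·100000/1732 = 1.1970593 × 10^10.
County 4: 2108²·(1 − 183/2108)·74400/183 = 1.6497692 × 10^9.
Sum = 1.3620362 × 10^10.
SE = √(1.3620362 × 10^10) = 116700.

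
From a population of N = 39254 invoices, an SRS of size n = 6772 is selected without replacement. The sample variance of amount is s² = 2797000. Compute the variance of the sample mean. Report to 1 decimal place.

341.8

Under SRS without replacement, Var(ȳ) = (1 − f)·s²/n with f = n/N = 6772/39254 = 0.17251745.
Var(ȳ) = (1 − 0.17251745)·2797000/6772 = 0.82748255·413.02422 = 341.77033.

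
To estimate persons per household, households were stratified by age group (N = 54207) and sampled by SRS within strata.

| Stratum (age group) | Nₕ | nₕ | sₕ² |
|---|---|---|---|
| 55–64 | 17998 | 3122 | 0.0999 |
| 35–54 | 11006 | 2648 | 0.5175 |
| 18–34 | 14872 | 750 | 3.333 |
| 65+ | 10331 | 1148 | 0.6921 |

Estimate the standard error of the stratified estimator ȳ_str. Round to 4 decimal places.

0.0186

Var(ȳ_str) = Σₕ Wₕ²(1 − fₕ)sₕ²/nₕ with Wₕ = Nₕ/N, N = 54207.
55–64: Wₕ = 0.33202354; term = 0.33202354²·(1 − 0.17346372)·0.0999/3122 = 2.915629 × 10^-6.
35–54: Wₕ = 0.20303651; term = 0.20303651²·(1 − 0.24059604)·0.5175/2648 = 6.1180568 × 10^-6.
18–34: Wₕ = 0.27435571; term = 0.27435571²·(1 − 0.05043034)·3.333/750 = 3.1763539 × 10^-4.
65+: Wₕ = 0.19058424; term = 0.19058424²·(1 − 0.11112187)·0.6921/1148 = 1.9464496 × 10^-5.
Sum = 3.4613357 × 10^-4.
SE = √(3.4613357 × 10^-4) = 0.0186.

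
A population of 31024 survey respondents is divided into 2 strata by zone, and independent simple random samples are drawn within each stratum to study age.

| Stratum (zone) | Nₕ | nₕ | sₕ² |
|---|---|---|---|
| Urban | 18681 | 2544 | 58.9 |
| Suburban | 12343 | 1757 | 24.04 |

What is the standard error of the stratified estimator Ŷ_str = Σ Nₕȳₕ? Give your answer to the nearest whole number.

Var(Ŷ_str) = Σₕ Nₕ²(1 − fₕ)sₕ²/nₕ.
Urban: 18681²·(1 − 2544/18681)·58.9/2544 = 6.9794485 × 10^6.
Suburban: 12343²·(1 − 1757/12343)·24.04/1757 = 1.7877851 × 10^6.
Sum = 8.7672336 × 10^6.
SE = √(8.7672336 × 10^6) = 2961.

2961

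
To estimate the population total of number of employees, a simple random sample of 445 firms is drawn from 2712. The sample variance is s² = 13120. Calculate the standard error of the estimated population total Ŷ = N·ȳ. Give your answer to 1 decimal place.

13463.5

Var(Ŷ) = N²·Var(ȳ) = N²·(1 − n/N)·s²/n.
f = 445/2712 = 0.16408555; Var(ȳ) = 0.83591445·13120/445 = 24.645388.
Var(Ŷ) = 2712² · 24.645388 = 1.8126545 × 10^8.
SE(Ŷ) = √(1.8126545 × 10^8) = 13463.5.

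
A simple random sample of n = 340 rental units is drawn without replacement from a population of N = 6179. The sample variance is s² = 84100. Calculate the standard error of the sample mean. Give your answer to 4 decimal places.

Under SRS without replacement, Var(ȳ) = (1 − f)·s²/n with f = n/N = 340/6179 = 0.05502508.
Var(ȳ) = (1 − 0.05502508)·84100/340 = 0.94497492·247.35294 = 233.74232.
SE(ȳ) = √(233.74232) = 15.2886.

15.2886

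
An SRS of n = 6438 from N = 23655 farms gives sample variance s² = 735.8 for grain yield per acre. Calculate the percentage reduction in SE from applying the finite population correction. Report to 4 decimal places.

14.6866

f = n/N = 6438/23655 = 0.27216233.
SE_no-fpc = √(s²/n) = 0.33806827; SE_fpc = √((1−f)s²/n) = 0.28841754.
Ratio = √(1−f) = 0.85313403. Reduction = 100·(1 − 0.85313403) = 14.6866%.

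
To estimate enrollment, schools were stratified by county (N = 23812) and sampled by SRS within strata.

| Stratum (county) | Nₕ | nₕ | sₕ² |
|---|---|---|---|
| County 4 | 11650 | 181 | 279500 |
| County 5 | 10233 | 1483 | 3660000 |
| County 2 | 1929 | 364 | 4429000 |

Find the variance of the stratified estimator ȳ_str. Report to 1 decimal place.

818.4

Var(ȳ_str) = Σₕ Wₕ²(1 − fₕ)sₕ²/nₕ with Wₕ = Nₕ/N, N = 23812.
County 4: Wₕ = 0.48924912; term = 0.48924912²·(1 − 0.01553648)·279500/181 = 363.88401.
County 5: Wₕ = 0.42974131; term = 0.42974131²·(1 − 0.14492329)·3660000/1483 = 389.72585.
County 2: Wₕ = 0.08100958; term = 0.08100958²·(1 − 0.18869881)·4429000/364 = 64.782711.
Sum = 818.39257.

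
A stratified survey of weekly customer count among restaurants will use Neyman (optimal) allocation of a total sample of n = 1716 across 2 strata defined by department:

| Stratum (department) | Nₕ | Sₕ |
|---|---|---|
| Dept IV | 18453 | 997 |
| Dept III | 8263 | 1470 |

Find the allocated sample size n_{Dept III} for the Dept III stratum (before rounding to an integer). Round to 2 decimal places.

682.41

Neyman allocation: nₕ = n·NₕSₕ / Σⱼ NⱼSⱼ.
Σ NⱼSⱼ = 18453·997 + 8263·1470 = 3.0544251 × 10^7.
n_{Dept III} = 1716·8263·1470 / (3.0544251 × 10^7) = 682.41.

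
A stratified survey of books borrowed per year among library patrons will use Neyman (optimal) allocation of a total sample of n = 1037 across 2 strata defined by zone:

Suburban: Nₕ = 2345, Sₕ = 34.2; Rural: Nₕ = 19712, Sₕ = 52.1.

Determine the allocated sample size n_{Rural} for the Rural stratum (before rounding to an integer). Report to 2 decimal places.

961.89

Neyman allocation: nₕ = n·NₕSₕ / Σⱼ NⱼSⱼ.
Σ NⱼSⱼ = 2345·34.2 + 19712·52.1 = 1.1071942 × 10^6.
n_{Rural} = 1037·19712·52.1 / (1.1071942 × 10^6) = 961.89.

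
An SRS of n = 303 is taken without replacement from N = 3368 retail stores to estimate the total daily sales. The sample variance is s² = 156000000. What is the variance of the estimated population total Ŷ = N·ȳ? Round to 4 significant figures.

5.315 × 10^12

Var(Ŷ) = N²·Var(ȳ) = N²·(1 − n/N)·s²/n.
f = 303/3368 = 0.08996437; Var(ȳ) = 0.91003563·156000000/303 = 468533.2.
Var(Ŷ) = 3368² · 468533.2 = 5.3147707 × 10^12.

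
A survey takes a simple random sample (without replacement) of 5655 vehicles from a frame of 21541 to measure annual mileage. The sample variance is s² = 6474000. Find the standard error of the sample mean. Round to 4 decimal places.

Under SRS without replacement, Var(ȳ) = (1 − f)·s²/n with f = n/N = 5655/21541 = 0.26252263.
Var(ȳ) = (1 − 0.26252263)·6474000/5655 = 0.73747737·1144.8276 = 844.28444.
SE(ȳ) = √(844.28444) = 29.0566.

29.0566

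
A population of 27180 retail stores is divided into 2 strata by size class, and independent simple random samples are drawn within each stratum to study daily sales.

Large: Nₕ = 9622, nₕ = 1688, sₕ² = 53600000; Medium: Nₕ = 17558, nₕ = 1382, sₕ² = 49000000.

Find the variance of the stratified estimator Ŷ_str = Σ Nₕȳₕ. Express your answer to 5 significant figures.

1.2494 × 10^13

Var(Ŷ_str) = Σₕ Nₕ²(1 − fₕ)sₕ²/nₕ.
Large: 9622²·(1 − 1688/9622)·53600000/1688 = 2.4240965 × 10^12.
Medium: 17558²·(1 − 1382/17558)·49000000/1382 = 1.007011 × 10^13.
Sum = 1.2494207 × 10^13.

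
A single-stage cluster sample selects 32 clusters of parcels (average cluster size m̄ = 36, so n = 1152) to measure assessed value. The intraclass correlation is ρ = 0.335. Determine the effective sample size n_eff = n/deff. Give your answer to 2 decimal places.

deff = 1 + (36 − 1)·0.335 = 1 + 11.725 = 12.725.
n_eff = 1152 / 12.725 = 90.53.

90.53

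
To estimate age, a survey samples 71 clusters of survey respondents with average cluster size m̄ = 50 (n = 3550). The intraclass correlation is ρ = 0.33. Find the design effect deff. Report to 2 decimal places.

deff = 1 + (50 − 1)·0.33 = 1 + 16.17 = 17.17.

17.17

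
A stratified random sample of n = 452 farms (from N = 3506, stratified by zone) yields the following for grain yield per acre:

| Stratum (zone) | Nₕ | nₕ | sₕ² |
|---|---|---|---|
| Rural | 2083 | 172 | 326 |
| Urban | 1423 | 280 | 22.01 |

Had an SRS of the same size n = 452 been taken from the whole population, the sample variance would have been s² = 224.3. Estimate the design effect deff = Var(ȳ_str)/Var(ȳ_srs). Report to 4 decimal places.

Var(ȳ_str) = Σ Wₕ²(1−fₕ)sₕ²/nₕ with Wₕ = Nₕ/3506:
  Rural: (2083/3506)²·(1−172/2083)·326/172 = 0.61378361
  Urban: (1423/3506)²·(1−280/1423)·22.01/280 = 0.010401341
  → Var(ȳ_str) = 0.62418495.
Var(ȳ_srs) = (1 − 452/3506)·224.3/452 = 0.4322629.
deff = 0.62418495 / 0.4322629 = 1.4440.

1.4440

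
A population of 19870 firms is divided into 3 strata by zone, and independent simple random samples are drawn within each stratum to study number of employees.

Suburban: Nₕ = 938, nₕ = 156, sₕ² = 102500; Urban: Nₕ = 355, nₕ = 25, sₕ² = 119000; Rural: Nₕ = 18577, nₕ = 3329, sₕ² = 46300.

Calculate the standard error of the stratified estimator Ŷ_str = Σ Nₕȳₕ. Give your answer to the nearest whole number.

70564

Var(Ŷ_str) = Σₕ Nₕ²(1 − fₕ)sₕ²/nₕ.
Suburban: 938²·(1 − 156/938)·102500/156 = 4.8195763 × 10^8.
Urban: 355²·(1 − 25/355)·119000/25 = 5.57634 × 10^8.
Rural: 18577²·(1 − 3329/18577)·46300/3329 = 3.939632 × 10^9.
Sum = 4.9792236 × 10^9.
SE = √(4.9792236 × 10^9) = 70564.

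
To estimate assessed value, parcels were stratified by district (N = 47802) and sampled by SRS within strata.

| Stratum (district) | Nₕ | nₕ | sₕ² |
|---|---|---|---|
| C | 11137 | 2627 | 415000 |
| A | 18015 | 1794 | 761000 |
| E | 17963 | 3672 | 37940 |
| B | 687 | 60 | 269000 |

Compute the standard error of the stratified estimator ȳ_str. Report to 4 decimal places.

7.9250

Var(ȳ_str) = Σₕ Wₕ²(1 − fₕ)sₕ²/nₕ with Wₕ = Nₕ/N, N = 47802.
C: Wₕ = 0.23298188; term = 0.23298188²·(1 − 0.23588040)·415000/2627 = 6.5522984.
A: Wₕ = 0.37686708; term = 0.37686708²·(1 − 0.09958368)·761000/1794 = 54.24778.
E: Wₕ = 0.37577926; term = 0.37577926²·(1 − 0.20442020)·37940/3672 = 1.1607642.
B: Wₕ = 0.01437178; term = 0.01437178²·(1 − 0.08733624)·269000/60 = 0.84514879.
Sum = 62.805991.
SE = √(62.805991) = 7.9250.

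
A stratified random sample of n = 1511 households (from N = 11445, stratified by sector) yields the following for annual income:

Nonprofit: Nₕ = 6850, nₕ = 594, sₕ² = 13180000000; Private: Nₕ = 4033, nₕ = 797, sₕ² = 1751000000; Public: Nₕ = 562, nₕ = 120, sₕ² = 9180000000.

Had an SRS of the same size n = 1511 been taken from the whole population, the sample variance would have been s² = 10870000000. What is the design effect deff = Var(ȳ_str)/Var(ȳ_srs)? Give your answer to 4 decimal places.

1.2208

Var(ȳ_str) = Σ Wₕ²(1−fₕ)sₕ²/nₕ with Wₕ = Nₕ/11445:
  Nonprofit: (6850/11445)²·(1−594/6850)·13180000000/594 = 7.2591318 × 10^6
  Private: (4033/11445)²·(1−797/4033)·1751000000/797 = 218893.55
  Public: (562/11445)²·(1−120/562)·9180000000/120 = 145073.61
  → Var(ȳ_str) = 7.623099 × 10^6.
Var(ȳ_srs) = (1 − 1511/11445)·10870000000/1511 = 6.2441516 × 10^6.
deff = (7.623099 × 10^6) / (6.2441516 × 10^6) = 1.2208.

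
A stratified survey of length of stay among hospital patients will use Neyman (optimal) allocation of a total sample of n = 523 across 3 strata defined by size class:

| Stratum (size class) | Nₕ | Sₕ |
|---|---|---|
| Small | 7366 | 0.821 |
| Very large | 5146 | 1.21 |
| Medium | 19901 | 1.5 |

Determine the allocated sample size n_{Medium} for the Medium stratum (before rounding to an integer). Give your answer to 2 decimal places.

Neyman allocation: nₕ = n·NₕSₕ / Σⱼ NⱼSⱼ.
Σ NⱼSⱼ = 7366·0.821 + 5146·1.21 + 19901·1.5 = 42125.646.
n_{Medium} = 523·19901·1.5 / 42125.646 = 370.61.

370.61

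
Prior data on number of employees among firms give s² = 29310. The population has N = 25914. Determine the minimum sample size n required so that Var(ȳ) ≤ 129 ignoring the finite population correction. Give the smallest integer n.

228

Without fpc, n₀ = s²/D = 29310/129 = 227.2093.
Rounding up, n = 228.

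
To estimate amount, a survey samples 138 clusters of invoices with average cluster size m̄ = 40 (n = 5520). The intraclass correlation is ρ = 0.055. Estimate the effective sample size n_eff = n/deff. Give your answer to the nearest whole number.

deff = 1 + (40 − 1)·0.055 = 1 + 2.145 = 3.145.
n_eff = 5520 / 3.145 = 1755.

1755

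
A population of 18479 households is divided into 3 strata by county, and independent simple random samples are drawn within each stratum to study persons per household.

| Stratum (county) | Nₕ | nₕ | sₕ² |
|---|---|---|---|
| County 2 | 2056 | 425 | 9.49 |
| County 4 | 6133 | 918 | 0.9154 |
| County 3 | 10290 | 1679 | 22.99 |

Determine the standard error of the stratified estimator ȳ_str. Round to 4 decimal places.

0.0622

Var(ȳ_str) = Σₕ Wₕ²(1 − fₕ)sₕ²/nₕ with Wₕ = Nₕ/N, N = 18479.
County 2: Wₕ = 0.11126143; term = 0.11126143²·(1 − 0.20671206)·9.49/425 = 2.1927919 × 10^-4.
County 4: Wₕ = 0.33189025; term = 0.33189025²·(1 − 0.14968205)·0.9154/918 = 9.3398214 × 10^-5.
County 3: Wₕ = 0.55684831; term = 0.55684831²·(1 − 0.16316812)·22.99/1679 = 0.0035530417.
Sum = 0.0038657191.
SE = √(0.0038657191) = 0.0622.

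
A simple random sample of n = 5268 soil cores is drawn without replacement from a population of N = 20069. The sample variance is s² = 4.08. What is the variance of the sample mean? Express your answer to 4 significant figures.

5.712 × 10^-4

Under SRS without replacement, Var(ȳ) = (1 − f)·s²/n with f = n/N = 5268/20069 = 0.26249439.
Var(ȳ) = (1 − 0.26249439)·4.08/5268 = 0.73750561·7.7448747 × 10^-4 = 5.7118885 × 10^-4.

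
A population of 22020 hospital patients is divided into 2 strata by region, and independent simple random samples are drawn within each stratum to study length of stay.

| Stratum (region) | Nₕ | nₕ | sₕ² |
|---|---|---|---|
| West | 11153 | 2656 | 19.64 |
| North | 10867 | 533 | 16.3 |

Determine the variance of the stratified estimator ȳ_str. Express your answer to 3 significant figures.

Var(ȳ_str) = Σₕ Wₕ²(1 − fₕ)sₕ²/nₕ with Wₕ = Nₕ/N, N = 22020.
West: Wₕ = 0.50649410; term = 0.50649410²·(1 − 0.23814220)·19.64/2656 = 0.0014452271.
North: Wₕ = 0.49350590; term = 0.49350590²·(1 − 0.04904758)·16.3/533 = 0.0070827823.
Sum = 0.0085280094.

0.00853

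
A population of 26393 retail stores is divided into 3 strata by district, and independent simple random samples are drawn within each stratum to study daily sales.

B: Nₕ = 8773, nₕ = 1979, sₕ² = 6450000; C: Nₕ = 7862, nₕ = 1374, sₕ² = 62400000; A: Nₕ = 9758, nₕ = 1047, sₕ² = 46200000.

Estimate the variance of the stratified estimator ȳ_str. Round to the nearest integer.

8989

Var(ȳ_str) = Σₕ Wₕ²(1 − fₕ)sₕ²/nₕ with Wₕ = Nₕ/N, N = 26393.
B: Wₕ = 0.33239874; term = 0.33239874²·(1 − 0.22557848)·6450000/1979 = 278.87532.
C: Wₕ = 0.29788201; term = 0.29788201²·(1 − 0.17476469)·62400000/1374 = 3325.5557.
A: Wₕ = 0.36971924; term = 0.36971924²·(1 − 0.10729658)·46200000/1047 = 5384.5152.
Sum = 8988.9462.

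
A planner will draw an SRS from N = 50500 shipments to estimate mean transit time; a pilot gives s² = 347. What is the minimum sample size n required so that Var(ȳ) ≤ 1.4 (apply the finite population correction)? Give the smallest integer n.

Without fpc, n₀ = s²/D = 347/1.4 = 247.8571.
With fpc, (1 − n/N)·s²/n ≤ D requires n ≥ n₀/(1 + n₀/N) = 247.8571/(1 + 247.8571/50500) = 246.6465.
Rounding up, n = 247.

247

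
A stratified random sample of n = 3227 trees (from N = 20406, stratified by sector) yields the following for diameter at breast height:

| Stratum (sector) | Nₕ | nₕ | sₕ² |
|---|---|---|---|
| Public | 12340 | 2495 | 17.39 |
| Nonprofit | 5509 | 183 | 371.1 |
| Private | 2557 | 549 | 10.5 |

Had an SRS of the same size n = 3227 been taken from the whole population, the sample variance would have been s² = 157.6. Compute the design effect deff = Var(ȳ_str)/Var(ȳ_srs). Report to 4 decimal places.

Var(ȳ_str) = Σ Wₕ²(1−fₕ)sₕ²/nₕ with Wₕ = Nₕ/20406:
  Public: (12340/20406)²·(1−2495/12340)·17.39/2495 = 0.0020334999
  Nonprofit: (5509/20406)²·(1−183/5509)·371.1/183 = 0.14288875
  Private: (2557/20406)²·(1−549/2557)·10.5/549 = 2.3582814 × 10^-4
  → Var(ȳ_str) = 0.14515808.
Var(ȳ_srs) = (1 − 3227/20406)·157.6/3227 = 0.041114711.
deff = 0.14515808 / 0.041114711 = 3.5306.

3.5306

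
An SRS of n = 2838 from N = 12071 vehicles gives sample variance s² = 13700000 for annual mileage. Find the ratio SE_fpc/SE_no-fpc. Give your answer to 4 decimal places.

f = n/N = 2838/12071 = 0.23510894.
SE_no-fpc = √(s²/n) = 69.479085; SE_fpc = √((1−f)s²/n) = 60.765053.
Ratio = √(1−f) = 0.87458051.

0.8746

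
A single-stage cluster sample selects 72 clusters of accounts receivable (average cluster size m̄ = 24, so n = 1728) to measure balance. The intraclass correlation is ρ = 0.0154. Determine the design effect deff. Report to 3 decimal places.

deff = 1 + (24 − 1)·0.0154 = 1 + 0.3542 = 1.3542.

1.354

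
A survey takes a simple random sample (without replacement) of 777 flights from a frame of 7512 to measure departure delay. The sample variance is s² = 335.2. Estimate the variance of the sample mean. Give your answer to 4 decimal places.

Under SRS without replacement, Var(ȳ) = (1 − f)·s²/n with f = n/N = 777/7512 = 0.10343450.
Var(ȳ) = (1 − 0.10343450)·335.2/777 = 0.89656550·0.43140283 = 0.38678089.

0.3868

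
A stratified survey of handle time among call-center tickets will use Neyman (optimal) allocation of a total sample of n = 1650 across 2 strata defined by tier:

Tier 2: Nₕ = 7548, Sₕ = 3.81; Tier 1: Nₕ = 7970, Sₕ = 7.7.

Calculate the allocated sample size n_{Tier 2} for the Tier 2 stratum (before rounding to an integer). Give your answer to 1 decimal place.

Neyman allocation: nₕ = n·NₕSₕ / Σⱼ NⱼSⱼ.
Σ NⱼSⱼ = 7548·3.81 + 7970·7.7 = 90126.88.
n_{Tier 2} = 1650·7548·3.81 / 90126.88 = 526.5.

526.5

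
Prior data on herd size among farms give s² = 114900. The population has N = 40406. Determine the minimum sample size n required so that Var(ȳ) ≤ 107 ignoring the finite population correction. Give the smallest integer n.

Without fpc, n₀ = s²/D = 114900/107 = 1073.8318.
Rounding up, n = 1074.

1074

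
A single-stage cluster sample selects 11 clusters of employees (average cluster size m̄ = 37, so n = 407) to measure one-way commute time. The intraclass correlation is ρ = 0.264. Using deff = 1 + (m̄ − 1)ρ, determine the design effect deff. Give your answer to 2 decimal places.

10.50

deff = 1 + (37 − 1)·0.264 = 1 + 9.504 = 10.504.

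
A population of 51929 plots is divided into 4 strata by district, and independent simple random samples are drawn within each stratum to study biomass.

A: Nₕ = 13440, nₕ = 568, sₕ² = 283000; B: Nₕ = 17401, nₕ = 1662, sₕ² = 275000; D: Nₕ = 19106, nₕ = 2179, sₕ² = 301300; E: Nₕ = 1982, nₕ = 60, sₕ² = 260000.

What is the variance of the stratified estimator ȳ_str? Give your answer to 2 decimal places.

71.47

Var(ȳ_str) = Σₕ Wₕ²(1 − fₕ)sₕ²/nₕ with Wₕ = Nₕ/N, N = 51929.
A: Wₕ = 0.25881492; term = 0.25881492²·(1 − 0.04226190)·283000/568 = 31.964174.
B: Wₕ = 0.33509215; term = 0.33509215²·(1 − 0.09551175)·275000/1662 = 16.80479.
D: Wₕ = 0.36792544; term = 0.36792544²·(1 − 0.11404794)·301300/2179 = 16.58333.
E: Wₕ = 0.03816750; term = 0.03816750²·(1 − 0.03027245)·260000/60 = 6.1215191.
Sum = 71.473813.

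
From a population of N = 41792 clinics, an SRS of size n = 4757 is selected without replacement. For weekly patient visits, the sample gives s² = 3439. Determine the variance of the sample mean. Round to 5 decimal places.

Under SRS without replacement, Var(ȳ) = (1 − f)·s²/n with f = n/N = 4757/41792 = 0.11382561.
Var(ȳ) = (1 − 0.11382561)·3439/4757 = 0.88617439·0.72293462 = 0.64064615.

0.64065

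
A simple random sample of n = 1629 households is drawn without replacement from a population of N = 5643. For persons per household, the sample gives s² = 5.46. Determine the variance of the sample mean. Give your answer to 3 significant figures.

0.00238

Under SRS without replacement, Var(ȳ) = (1 − f)·s²/n with f = n/N = 1629/5643 = 0.28867624.
Var(ȳ) = (1 − 0.28867624)·5.46/1629 = 0.71132376·0.0033517495 = 0.0023841791.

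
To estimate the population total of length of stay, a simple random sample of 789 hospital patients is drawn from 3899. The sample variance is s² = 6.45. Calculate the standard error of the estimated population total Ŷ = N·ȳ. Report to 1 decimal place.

Var(Ŷ) = N²·Var(ȳ) = N²·(1 − n/N)·s²/n.
f = 789/3899 = 0.20235958; Var(ȳ) = 0.79764042·6.45/789 = 0.0065206346.
Var(Ŷ) = 3899² · 0.0065206346 = 99127.998.
SE(Ŷ) = √(99127.998) = 314.8.

314.8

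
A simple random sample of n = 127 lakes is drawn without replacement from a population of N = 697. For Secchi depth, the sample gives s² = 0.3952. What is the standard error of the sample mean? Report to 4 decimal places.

0.0504

Under SRS without replacement, Var(ȳ) = (1 − f)·s²/n with f = n/N = 127/697 = 0.18220947.
Var(ȳ) = (1 − 0.18220947)·0.3952/127 = 0.81779053·0.003111811 = 0.0025448096.
SE(ȳ) = √(0.0025448096) = 0.0504.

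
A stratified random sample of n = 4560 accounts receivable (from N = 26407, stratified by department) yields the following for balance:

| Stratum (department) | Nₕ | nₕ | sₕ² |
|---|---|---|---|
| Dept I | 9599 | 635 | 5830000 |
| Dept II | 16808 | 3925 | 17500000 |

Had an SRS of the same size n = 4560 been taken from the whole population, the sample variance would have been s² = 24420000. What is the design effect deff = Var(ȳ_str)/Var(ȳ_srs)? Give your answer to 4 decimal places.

0.5682

Var(ȳ_str) = Σ Wₕ²(1−fₕ)sₕ²/nₕ with Wₕ = Nₕ/26407:
  Dept I: (9599/26407)²·(1−635/9599)·5830000/635 = 1132.8816
  Dept II: (16808/26407)²·(1−3925/16808)·17500000/3925 = 1384.5011
  → Var(ȳ_str) = 2517.3827.
Var(ȳ_srs) = (1 − 4560/26407)·24420000/4560 = 4430.5084.
deff = 2517.3827 / 4430.5084 = 0.5682.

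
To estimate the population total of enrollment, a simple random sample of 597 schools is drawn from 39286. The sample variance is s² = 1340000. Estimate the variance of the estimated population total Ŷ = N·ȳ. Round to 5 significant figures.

Var(Ŷ) = N²·Var(ȳ) = N²·(1 − n/N)·s²/n.
f = 597/39286 = 0.01519625; Var(ȳ) = 0.98480375·1340000/597 = 2210.4473.
Var(Ŷ) = 39286² · 2210.4473 = 3.4115818 × 10^12.

3.4116 × 10^12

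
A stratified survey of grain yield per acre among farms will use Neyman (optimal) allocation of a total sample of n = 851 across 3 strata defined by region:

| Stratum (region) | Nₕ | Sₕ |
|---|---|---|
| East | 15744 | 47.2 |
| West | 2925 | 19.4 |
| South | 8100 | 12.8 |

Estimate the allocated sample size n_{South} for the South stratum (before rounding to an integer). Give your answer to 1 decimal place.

Neyman allocation: nₕ = n·NₕSₕ / Σⱼ NⱼSⱼ.
Σ NⱼSⱼ = 15744·47.2 + 2925·19.4 + 8100·12.8 = 903541.8.
n_{South} = 851·8100·12.8 / 903541.8 = 97.7.

97.7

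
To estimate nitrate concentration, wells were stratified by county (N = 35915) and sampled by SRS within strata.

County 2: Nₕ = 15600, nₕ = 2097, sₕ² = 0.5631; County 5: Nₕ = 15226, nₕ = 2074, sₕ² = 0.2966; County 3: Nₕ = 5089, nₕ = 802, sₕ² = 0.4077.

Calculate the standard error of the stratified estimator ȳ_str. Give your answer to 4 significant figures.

Var(ȳ_str) = Σₕ Wₕ²(1 − fₕ)sₕ²/nₕ with Wₕ = Nₕ/N, N = 35915.
County 2: Wₕ = 0.43435890; term = 0.43435890²·(1 − 0.13442308)·0.5631/2097 = 4.3852082 × 10^-5.
County 5: Wₕ = 0.42394543; term = 0.42394543²·(1 − 0.13621437)·0.2966/2074 = 2.2201805 × 10^-5.
County 3: Wₕ = 0.14169567; term = 0.14169567²·(1 − 0.15759481)·0.4077/802 = 8.5980613 × 10^-6.
Sum = 7.4651948 × 10^-5.
SE = √(7.4651948 × 10^-5) = 0.008640.

0.008640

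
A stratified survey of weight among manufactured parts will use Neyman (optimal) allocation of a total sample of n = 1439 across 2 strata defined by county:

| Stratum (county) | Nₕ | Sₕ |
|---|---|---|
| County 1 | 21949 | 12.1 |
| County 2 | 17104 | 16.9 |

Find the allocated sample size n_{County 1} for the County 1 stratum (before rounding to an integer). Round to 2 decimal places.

Neyman allocation: nₕ = n·NₕSₕ / Σⱼ NⱼSⱼ.
Σ NⱼSⱼ = 21949·12.1 + 17104·16.9 = 554640.5.
n_{County 1} = 1439·21949·12.1 / 554640.5 = 689.05.

689.05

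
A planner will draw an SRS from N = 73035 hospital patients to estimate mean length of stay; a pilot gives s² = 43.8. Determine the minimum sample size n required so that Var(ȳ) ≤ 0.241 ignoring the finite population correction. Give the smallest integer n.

182

Without fpc, n₀ = s²/D = 43.8/0.241 = 181.7427.
Rounding up, n = 182.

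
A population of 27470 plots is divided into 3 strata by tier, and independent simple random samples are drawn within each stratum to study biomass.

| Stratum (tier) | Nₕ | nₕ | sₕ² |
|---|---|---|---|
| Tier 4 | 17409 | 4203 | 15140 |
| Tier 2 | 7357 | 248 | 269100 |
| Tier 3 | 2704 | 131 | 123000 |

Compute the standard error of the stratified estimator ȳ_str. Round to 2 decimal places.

9.22

Var(ȳ_str) = Σₕ Wₕ²(1 − fₕ)sₕ²/nₕ with Wₕ = Nₕ/N, N = 27470.
Tier 4: Wₕ = 0.63374590; term = 0.63374590²·(1 − 0.24142685)·15140/4203 = 1.0974741.
Tier 2: Wₕ = 0.26781944; term = 0.26781944²·(1 − 0.03370939)·269100/248 = 75.206256.
Tier 3: Wₕ = 0.09843466; term = 0.09843466²·(1 − 0.04844675)·123000/131 = 8.6569114.
Sum = 84.960642.
SE = √(84.960642) = 9.22.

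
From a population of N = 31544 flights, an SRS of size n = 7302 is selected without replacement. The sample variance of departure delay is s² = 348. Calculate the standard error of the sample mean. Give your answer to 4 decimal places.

0.1914

Under SRS without replacement, Var(ȳ) = (1 − f)·s²/n with f = n/N = 7302/31544 = 0.23148618.
Var(ȳ) = (1 − 0.23148618)·348/7302 = 0.76851382·0.047658176 = 0.036625967.
SE(ȳ) = √(0.036625967) = 0.1914.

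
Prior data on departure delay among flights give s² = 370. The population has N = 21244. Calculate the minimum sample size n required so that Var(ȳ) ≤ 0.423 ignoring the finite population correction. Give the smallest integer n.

Without fpc, n₀ = s²/D = 370/0.423 = 874.7045.
Rounding up, n = 875.

875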